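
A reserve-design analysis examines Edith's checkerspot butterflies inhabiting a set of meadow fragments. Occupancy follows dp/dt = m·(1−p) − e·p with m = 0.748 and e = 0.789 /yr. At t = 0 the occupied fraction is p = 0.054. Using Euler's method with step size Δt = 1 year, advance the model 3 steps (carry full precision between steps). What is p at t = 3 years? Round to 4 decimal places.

Update rule: p ← p + [m·(1−p) − e·p]·Δt with Δt = 1.
t = 1: p = 0.05400 + (+0.66500) = 0.71900
t = 2: p = 0.71900 + (-0.35711) = 0.36190
t = 3: p = 0.36190 + (+0.19177) = 0.55366

0.5537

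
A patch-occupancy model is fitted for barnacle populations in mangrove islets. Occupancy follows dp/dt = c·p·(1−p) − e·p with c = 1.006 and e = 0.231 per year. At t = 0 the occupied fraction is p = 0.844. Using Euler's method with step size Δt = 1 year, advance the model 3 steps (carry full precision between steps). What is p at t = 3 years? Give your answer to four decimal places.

Update rule: p ← p + [c·p·(1−p) − e·p]·Δt with Δt = 1.
p: 0.84400 → 0.78149  (Δp = -0.06251)
p: 0.78149 → 0.77275  (Δp = -0.00874)
p: 0.77275 → 0.77091  (Δp = -0.00185)

0.7709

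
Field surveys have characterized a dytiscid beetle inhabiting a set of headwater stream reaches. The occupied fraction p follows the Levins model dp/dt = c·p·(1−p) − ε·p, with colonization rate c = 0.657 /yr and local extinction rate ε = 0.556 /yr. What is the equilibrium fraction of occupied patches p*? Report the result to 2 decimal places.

0.15

Setting dp/dt = 0 and dividing through by p* gives c·(1−p*) = ε.
So p* = 1 − ε/c = 1 − 0.556/0.657 = 1 − 0.8463 = 0.1537.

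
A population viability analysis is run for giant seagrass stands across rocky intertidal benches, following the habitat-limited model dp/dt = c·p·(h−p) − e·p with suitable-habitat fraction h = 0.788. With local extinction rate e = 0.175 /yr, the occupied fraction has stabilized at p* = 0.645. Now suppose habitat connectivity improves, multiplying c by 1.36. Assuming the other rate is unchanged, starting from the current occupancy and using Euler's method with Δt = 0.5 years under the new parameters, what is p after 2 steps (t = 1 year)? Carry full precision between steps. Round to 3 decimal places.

0.675

Balance c(h−p*) = e gives c = e/(0.788 − 0.64500) = 0.175/0.14300 = 1.22378.
Starting from p₀ = 0.64500; update p ← p + (dp/dt)·Δt with the new parameters.
t = 0.5: p = 0.64500 + (+0.02032) = 0.66532
t = 1: p = 0.66532 + (+0.00971) = 0.67503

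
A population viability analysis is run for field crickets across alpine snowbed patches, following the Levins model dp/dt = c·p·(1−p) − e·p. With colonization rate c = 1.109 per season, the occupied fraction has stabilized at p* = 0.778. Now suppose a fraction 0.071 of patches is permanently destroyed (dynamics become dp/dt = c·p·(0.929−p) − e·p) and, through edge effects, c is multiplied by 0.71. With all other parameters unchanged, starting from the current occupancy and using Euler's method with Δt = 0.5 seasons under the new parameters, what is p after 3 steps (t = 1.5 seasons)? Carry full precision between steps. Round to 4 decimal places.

Balance c(1−p*) = e gives e = 1.109×(1 − 0.77800) = 0.24620.
Starting from p₀ = 0.77800; update p ← p + (dp/dt)·Δt with the new parameters.
t = 0.5: p = 0.77800 + (-0.04952) = 0.72848
t = 1: p = 0.72848 + (-0.03217) = 0.69631
t = 1.5: p = 0.69631 + (-0.02193) = 0.67439

0.6744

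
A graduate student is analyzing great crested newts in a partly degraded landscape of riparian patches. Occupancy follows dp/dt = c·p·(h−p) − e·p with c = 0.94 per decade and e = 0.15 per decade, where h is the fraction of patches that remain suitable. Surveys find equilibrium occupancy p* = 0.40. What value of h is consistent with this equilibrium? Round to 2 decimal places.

At equilibrium c(h−p*) = e, so h = p* + e/c.
h = 0.40 + 0.15/0.94 = 0.40 + 0.1596 = 0.5596.

0.56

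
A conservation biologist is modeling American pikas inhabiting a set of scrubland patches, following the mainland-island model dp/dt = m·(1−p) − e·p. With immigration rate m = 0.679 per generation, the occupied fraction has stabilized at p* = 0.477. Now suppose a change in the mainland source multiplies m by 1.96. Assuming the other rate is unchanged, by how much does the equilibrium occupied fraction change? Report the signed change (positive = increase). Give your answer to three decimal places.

Balance m(1−p*) = e·p* gives e = m(1−p*)/p* = 0.679×0.52300/0.47700 = 0.74448.
New p* = m/(m+e) = 1.33084/(1.33084+0.74448) = 0.64127.
Δp* = 0.64127 − 0.47700 = +0.16427.

0.164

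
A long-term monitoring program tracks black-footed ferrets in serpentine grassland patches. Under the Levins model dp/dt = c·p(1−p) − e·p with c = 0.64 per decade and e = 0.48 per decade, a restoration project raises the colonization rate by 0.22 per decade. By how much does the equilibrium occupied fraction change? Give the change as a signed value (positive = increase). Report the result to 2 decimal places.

0.19

Before: p* = 1 − 0.48/0.64 = 0.2500.
After the change, c = 0.86, e = 0.48, so p* = 1 − 0.48/0.86 = 0.4419.
Δp* = 0.4419 − 0.2500 = +0.1919.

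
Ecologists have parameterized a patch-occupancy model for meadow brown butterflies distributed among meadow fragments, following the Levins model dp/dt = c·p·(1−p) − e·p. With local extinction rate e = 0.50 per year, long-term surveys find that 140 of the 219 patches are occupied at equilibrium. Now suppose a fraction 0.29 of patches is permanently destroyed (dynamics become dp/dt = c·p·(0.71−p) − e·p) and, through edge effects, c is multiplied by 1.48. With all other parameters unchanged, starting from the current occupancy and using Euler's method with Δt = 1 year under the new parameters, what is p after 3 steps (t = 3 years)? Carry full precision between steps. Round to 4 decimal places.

Observed p* = 140/219 = 0.63927.
Balance c(1−p*) = e gives c = e/(1 − 0.63927) = 0.50/0.36073 = 1.38608.
Starting from p₀ = 0.63927; update p ← p + (dp/dt)·Δt with the new parameters.
t = 1: p = 0.63927 + (-0.22688) = 0.41239
t = 2: p = 0.41239 + (+0.04558) = 0.45797
t = 3: p = 0.45797 + (+0.00780) = 0.46576

0.4658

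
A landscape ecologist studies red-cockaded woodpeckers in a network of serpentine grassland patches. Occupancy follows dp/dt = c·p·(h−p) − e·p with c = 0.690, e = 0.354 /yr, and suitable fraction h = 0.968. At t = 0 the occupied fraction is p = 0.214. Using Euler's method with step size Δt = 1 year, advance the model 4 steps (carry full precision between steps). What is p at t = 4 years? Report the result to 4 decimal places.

Update rule: p ← p + [c·p·(h−p) − e·p]·Δt with Δt = 1.
step 1: Δp = +0.03558, p = 0.24958
step 2: Δp = +0.03537, p = 0.28495
step 3: Δp = +0.03343, p = 0.31837
step 4: Δp = +0.03000, p = 0.34838

0.3484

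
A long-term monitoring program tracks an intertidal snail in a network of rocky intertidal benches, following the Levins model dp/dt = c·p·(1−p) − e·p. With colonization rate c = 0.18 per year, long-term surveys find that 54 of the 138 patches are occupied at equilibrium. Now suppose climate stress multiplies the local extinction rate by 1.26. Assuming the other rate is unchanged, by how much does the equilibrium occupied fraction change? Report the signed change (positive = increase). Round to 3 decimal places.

-0.158

Observed p* = 54/138 = 0.39130.
Balance c(1−p*) = e gives e = 0.18×(1 − 0.39130) = 0.10957.
New p* = 1 − e/c = 1 − 0.13806/0.18000 = 0.23300.
Δp* = 0.23300 − 0.39130 = -0.15830.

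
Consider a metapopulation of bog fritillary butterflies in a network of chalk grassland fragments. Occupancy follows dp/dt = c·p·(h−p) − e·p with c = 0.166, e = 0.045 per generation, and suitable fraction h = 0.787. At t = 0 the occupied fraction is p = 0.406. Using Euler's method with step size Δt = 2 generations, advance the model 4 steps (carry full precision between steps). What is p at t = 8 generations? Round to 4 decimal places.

0.4563

Update rule: p ← p + [c·p·(h−p) − e·p]·Δt with Δt = 2.
t = 2: p = 0.40600 + (+0.01482) = 0.42082
t = 4: p = 0.42082 + (+0.01329) = 0.43410
t = 6: p = 0.43410 + (+0.01179) = 0.44589
t = 8: p = 0.44589 + (+0.01037) = 0.45626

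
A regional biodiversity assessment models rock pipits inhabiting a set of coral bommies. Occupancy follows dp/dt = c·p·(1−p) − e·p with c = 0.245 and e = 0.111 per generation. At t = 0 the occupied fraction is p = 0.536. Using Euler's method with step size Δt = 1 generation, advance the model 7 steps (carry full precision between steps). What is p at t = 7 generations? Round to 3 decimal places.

Update rule: p ← p + [c·p·(1−p) − e·p]·Δt with Δt = 1.
step 1: Δp = +0.00144, p = 0.53744
step 2: Δp = +0.00125, p = 0.53869
step 3: Δp = +0.00109, p = 0.53978
step 4: Δp = +0.00095, p = 0.54072
step 5: Δp = +0.00082, p = 0.54155
step 6: Δp = +0.00072, p = 0.54226
step 7: Δp = +0.00062, p = 0.54288

0.543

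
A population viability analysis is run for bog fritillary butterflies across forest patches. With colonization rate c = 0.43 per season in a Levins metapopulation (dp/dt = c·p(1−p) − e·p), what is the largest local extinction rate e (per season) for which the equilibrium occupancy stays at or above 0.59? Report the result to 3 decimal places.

1 − e/c ≥ 0.59 ⇒ e ≤ c(1 − 0.59) = 0.43 × 0.4100.
e_max = 0.1763.

0.176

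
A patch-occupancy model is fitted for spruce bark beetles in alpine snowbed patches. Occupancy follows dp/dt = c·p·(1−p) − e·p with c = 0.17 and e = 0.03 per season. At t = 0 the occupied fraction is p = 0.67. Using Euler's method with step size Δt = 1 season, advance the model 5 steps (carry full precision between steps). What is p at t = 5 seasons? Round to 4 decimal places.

0.7422

Update rule: p ← p + [c·p·(1−p) − e·p]·Δt with Δt = 1.
step 1: Δp = +0.01749, p = 0.68749
step 2: Δp = +0.01590, p = 0.70339
step 3: Δp = +0.01437, p = 0.71775
step 4: Δp = +0.01291, p = 0.73066
step 5: Δp = +0.01154, p = 0.74220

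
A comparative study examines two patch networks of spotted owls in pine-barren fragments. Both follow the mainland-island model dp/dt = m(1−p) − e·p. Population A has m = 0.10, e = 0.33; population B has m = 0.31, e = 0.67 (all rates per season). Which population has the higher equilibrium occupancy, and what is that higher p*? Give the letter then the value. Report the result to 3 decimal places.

B, 0.316

A: p*_A = m/(m+e) = 0.10/0.4300 = 0.2326.
B: p*_B = 0.31/0.9800 = 0.3163.
B is higher at 0.3163.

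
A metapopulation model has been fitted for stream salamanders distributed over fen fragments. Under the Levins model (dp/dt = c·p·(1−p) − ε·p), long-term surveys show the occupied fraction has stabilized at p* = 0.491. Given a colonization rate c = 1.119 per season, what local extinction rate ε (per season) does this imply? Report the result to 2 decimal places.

At equilibrium c(1−p*) = ε.
ε = 1.119 × (1 − 0.491) = 1.119 × 0.5090 = 0.5696.

0.57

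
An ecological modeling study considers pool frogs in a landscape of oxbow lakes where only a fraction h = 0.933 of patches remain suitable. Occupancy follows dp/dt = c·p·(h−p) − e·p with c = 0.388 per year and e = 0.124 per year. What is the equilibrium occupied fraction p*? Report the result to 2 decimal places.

0.61

Setting dp/dt = 0 and dividing by p* gives c·(h−p*) = e.
So p* = h − e/c = 0.933 − 0.124/0.388 = 0.933 − 0.3196 = 0.6134.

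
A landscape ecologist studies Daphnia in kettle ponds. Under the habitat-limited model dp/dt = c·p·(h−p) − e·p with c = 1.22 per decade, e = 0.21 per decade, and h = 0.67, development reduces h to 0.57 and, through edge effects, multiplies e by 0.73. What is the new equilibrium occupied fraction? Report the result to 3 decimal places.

Before: p* = h − e/c = 0.67 − 0.21/1.22 = 0.67 − 0.1721 = 0.4979.
After: c = 1.22, e = 0.1533, h = 0.57; p* = 0.57 − 0.1533/1.22 = 0.4443.

0.444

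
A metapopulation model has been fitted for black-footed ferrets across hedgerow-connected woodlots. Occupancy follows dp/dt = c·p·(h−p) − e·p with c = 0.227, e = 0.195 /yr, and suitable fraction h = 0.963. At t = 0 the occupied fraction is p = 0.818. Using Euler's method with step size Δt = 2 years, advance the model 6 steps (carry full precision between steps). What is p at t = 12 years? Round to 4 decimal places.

0.2688

Update rule: p ← p + [c·p·(h−p) − e·p]·Δt with Δt = 2.
t = 2: p = 0.81800 + (-0.26517) = 0.55283
t = 4: p = 0.55283 + (-0.11266) = 0.44017
t = 6: p = 0.44017 + (-0.06719) = 0.37299
t = 8: p = 0.37299 + (-0.04555) = 0.32743
t = 10: p = 0.32743 + (-0.03322) = 0.29421
t = 12: p = 0.29421 + (-0.02541) = 0.26880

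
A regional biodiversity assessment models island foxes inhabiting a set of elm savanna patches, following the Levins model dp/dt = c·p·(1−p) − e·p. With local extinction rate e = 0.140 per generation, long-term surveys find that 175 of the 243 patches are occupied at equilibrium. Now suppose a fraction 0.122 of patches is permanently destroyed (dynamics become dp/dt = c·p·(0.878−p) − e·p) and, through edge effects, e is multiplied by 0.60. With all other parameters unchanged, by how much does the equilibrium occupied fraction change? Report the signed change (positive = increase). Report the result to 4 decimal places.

Observed p* = 175/243 = 0.72016.
Balance c(1−p*) = e gives c = e/(1 − 0.72016) = 0.140/0.27984 = 0.50029.
New p* = 0.878 − e/c = 0.878 − 0.08400/0.50029 = 0.71010.
Δp* = 0.71010 − 0.72016 = -0.01006.

-0.0101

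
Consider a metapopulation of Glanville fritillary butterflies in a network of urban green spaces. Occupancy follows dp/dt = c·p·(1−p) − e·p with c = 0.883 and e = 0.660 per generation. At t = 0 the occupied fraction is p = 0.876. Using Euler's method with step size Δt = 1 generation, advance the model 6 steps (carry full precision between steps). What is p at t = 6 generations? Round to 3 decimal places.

Update rule: p ← p + [c·p·(1−p) − e·p]·Δt with Δt = 1.
p: 0.87600 → 0.39375  (Δp = -0.48225)
p: 0.39375 → 0.34466  (Δp = -0.04910)
p: 0.34466 → 0.31663  (Δp = -0.02803)
p: 0.31663 → 0.29871  (Δp = -0.01792)
p: 0.29871 → 0.28654  (Δp = -0.01218)
p: 0.28654 → 0.27794  (Δp = -0.00860)

0.278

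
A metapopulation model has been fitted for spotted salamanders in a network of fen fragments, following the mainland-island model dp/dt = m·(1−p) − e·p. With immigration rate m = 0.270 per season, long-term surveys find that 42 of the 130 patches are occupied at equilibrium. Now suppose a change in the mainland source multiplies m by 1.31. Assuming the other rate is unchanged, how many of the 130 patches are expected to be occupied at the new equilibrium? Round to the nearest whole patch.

50

Observed p* = 42/130 = 0.32308.
Balance m(1−p*) = e·p* gives e = m(1−p*)/p* = 0.270×0.67692/0.32308 = 0.56571.
New p* = m/(m+e) = 0.35370/(0.35370+0.56571) = 0.38470.
Expected occupied = 130 × 0.38470 = 50.01 ≈ 50.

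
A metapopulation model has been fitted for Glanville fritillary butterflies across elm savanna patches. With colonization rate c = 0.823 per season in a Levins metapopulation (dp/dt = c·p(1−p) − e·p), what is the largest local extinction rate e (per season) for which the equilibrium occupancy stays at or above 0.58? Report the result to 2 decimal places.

1 − e/c ≥ 0.58 ⇒ e ≤ c(1 − 0.58) = 0.823 × 0.4200.
e_max = 0.3457.

0.35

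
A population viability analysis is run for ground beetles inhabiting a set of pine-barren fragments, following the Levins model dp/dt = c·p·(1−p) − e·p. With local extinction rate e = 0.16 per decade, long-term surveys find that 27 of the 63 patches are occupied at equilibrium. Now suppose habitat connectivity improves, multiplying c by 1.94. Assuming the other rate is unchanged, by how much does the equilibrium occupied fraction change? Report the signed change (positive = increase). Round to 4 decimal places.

Observed p* = 27/63 = 0.42857.
Balance c(1−p*) = e gives c = e/(1 − 0.42857) = 0.16/0.57143 = 0.28000.
New p* = 1 − e/c = 1 − 0.16000/0.54320 = 0.70545.
Δp* = 0.70545 − 0.42857 = +0.27688.

0.2769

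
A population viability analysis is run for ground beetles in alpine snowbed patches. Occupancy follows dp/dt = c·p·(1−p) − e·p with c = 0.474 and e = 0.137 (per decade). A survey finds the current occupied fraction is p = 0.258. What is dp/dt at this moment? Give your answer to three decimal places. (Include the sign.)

Colonization term: c·p·(1−p) = 0.474×0.258×0.7420 = 0.09074.
Extinction term: e·p = 0.03535.
dp/dt = 0.09074 − 0.03535 = 0.05539.

0.055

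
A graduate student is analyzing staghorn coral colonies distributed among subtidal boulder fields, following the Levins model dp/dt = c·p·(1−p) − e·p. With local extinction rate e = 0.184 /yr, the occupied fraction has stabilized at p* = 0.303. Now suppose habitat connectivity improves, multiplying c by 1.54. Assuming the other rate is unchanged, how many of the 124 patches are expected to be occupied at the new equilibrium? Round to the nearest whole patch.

68

Balance c(1−p*) = e gives c = e/(1 − 0.30300) = 0.184/0.69700 = 0.26399.
New p* = 1 − e/c = 1 − 0.18400/0.40654 = 0.54740.
Expected occupied = 124 × 0.54740 = 67.88 ≈ 68.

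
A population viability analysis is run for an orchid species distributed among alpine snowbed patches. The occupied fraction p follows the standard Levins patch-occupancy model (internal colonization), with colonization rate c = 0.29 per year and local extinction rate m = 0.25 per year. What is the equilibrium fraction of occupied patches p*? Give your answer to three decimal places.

At equilibrium, colonization balances extinction: c·p*·(1−p*) = m·p*.
So p* = 1 − m/c = 1 − 0.25/0.29 = 1 − 0.8621 = 0.1379.

0.138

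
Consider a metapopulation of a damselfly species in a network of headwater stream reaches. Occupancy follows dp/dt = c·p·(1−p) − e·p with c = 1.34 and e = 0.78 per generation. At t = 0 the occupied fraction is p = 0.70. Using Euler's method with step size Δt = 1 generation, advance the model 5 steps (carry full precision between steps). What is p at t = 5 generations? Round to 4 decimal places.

0.4185

Update rule: p ← p + [c·p·(1−p) − e·p]·Δt with Δt = 1.
  1  |  dp/dt·Δt = -0.264600  |  p_1 = 0.435400
  2  |  dp/dt·Δt = -0.010204  |  p_2 = 0.425196
  3  |  dp/dt·Δt = -0.004151  |  p_3 = 0.421045
  4  |  dp/dt·Δt = -0.001768  |  p_4 = 0.419276
  5  |  dp/dt·Δt = -0.000767  |  p_5 = 0.418509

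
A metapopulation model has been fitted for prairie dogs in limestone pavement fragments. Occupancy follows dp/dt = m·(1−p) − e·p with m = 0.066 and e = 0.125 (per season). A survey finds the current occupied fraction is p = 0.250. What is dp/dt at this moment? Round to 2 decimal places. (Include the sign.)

0.02

Colonization term: m·(1−p) = 0.066×0.7500 = 0.04950.
Extinction term: e·p = 0.03125.
dp/dt = 0.04950 − 0.03125 = 0.01825.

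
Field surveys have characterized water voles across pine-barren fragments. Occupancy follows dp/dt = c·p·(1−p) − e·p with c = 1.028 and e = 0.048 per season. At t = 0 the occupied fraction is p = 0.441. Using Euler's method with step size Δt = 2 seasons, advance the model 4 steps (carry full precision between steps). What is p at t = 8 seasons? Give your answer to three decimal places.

Update rule: p ← p + [c·p·(1−p) − e·p]·Δt with Δt = 2.
step 1: Δp = +0.46451, p = 0.90551
step 2: Δp = +0.08899, p = 0.99450
step 3: Δp = -0.08422, p = 0.91028
step 4: Δp = +0.08053, p = 0.99081

0.991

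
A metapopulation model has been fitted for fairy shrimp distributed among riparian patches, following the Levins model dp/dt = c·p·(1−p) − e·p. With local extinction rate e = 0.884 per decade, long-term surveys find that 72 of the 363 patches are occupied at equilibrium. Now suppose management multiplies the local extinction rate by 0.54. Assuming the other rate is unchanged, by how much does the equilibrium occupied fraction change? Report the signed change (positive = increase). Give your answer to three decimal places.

Observed p* = 72/363 = 0.19835.
Balance c(1−p*) = e gives c = e/(1 − 0.19835) = 0.884/0.80165 = 1.10273.
New p* = 1 − e/c = 1 − 0.47736/1.10273 = 0.56711.
Δp* = 0.56711 − 0.19835 = +0.36876.

0.369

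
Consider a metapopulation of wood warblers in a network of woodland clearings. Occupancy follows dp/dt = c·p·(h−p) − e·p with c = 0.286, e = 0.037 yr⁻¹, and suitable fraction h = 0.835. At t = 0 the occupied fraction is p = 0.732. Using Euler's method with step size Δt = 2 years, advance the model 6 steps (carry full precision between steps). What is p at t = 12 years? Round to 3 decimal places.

Update rule: p ← p + [c·p·(h−p) − e·p]·Δt with Δt = 2.
p: 0.73200 → 0.72096  (Δp = -0.01104)
p: 0.72096 → 0.71464  (Δp = -0.00632)
p: 0.71464 → 0.71095  (Δp = -0.00368)
p: 0.71095 → 0.70879  (Δp = -0.00217)
p: 0.70879 → 0.70751  (Δp = -0.00128)
p: 0.70751 → 0.70675  (Δp = -0.00076)

0.707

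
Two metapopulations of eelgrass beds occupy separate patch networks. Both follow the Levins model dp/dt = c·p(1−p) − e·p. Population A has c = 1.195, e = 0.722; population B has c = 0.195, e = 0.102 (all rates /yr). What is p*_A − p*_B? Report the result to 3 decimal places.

-0.081

A: p*_A = 1 − 0.722/1.195 = 0.3958.
B: p*_B = 1 − 0.102/0.195 = 0.4769.
p*_A − p*_B = 0.3958 − 0.4769 = -0.0811.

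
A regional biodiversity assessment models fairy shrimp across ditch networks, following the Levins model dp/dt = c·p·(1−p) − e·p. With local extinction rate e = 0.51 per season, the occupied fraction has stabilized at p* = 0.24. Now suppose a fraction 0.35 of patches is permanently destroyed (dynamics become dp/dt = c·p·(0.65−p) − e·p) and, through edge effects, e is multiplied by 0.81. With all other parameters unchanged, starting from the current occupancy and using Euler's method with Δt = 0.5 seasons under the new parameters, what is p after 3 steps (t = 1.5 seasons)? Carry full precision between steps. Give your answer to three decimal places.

0.197

Balance c(1−p*) = e gives c = e/(1 − 0.24000) = 0.51/0.76000 = 0.67105.
Starting from p₀ = 0.24000; update p ← p + (dp/dt)·Δt with the new parameters.
step 1: Δp = -0.01656, p = 0.22344
step 2: Δp = -0.01417, p = 0.20927
step 3: Δp = -0.01228, p = 0.19699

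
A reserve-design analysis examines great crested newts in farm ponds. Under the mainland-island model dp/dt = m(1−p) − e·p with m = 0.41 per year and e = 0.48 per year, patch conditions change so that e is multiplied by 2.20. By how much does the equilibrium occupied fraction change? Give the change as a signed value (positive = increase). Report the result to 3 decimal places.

Before: p* = 0.41/(0.41+0.48) = 0.4607.
After: m = 0.41, e = 1.056; p* = 0.41/1.4660 = 0.2797.
Δp* = 0.2797 − 0.4607 = -0.1810.

-0.181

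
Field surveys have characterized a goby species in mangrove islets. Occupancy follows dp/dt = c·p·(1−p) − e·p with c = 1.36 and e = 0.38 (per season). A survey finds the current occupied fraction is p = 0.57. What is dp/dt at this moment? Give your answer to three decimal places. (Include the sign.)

Colonization term: c·p·(1−p) = 1.36×0.57×0.4300 = 0.33334.
Extinction term: e·p = 0.21660.
dp/dt = 0.33334 − 0.21660 = 0.11674.

0.117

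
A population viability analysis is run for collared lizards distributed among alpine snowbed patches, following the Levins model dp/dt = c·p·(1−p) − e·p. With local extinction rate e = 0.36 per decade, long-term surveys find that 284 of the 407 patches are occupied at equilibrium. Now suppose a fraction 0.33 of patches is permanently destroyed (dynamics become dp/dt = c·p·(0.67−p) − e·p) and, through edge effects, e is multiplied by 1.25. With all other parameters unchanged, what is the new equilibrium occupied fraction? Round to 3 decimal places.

0.292

Observed p* = 284/407 = 0.69779.
Balance c(1−p*) = e gives c = e/(1 − 0.69779) = 0.36/0.30221 = 1.19122.
New p* = 0.67 − e/c = 0.67 − 0.45000/1.19122 = 0.29224.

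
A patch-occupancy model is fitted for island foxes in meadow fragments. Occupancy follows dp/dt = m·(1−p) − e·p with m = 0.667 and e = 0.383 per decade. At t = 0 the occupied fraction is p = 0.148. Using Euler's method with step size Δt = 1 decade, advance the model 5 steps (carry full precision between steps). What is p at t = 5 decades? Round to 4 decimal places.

Update rule: p ← p + [m·(1−p) − e·p]·Δt with Δt = 1.
p: 0.14800 → 0.65960  (Δp = +0.51160)
p: 0.65960 → 0.63402  (Δp = -0.02558)
p: 0.63402 → 0.63530  (Δp = +0.00128)
p: 0.63530 → 0.63524  (Δp = -0.00006)
p: 0.63524 → 0.63524  (Δp = +0.00000)

0.6352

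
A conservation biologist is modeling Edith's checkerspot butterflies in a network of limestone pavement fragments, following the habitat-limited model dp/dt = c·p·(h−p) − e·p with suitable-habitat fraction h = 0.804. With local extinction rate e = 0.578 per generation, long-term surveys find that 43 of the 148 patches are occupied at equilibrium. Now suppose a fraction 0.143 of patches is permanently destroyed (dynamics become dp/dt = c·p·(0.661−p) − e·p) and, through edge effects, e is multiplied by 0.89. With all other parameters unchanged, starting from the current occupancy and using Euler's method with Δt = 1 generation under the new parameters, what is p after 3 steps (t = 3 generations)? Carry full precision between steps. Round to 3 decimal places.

Observed p* = 43/148 = 0.29054.
Balance c(h−p*) = e gives c = e/(0.804 − 0.29054) = 0.578/0.51346 = 1.12570.
Starting from p₀ = 0.29054; update p ← p + (dp/dt)·Δt with the new parameters.
t = 1: p = 0.29054 + (-0.02830) = 0.26224
t = 2: p = 0.26224 + (-0.01719) = 0.24506
t = 3: p = 0.24506 + (-0.01132) = 0.23374

0.234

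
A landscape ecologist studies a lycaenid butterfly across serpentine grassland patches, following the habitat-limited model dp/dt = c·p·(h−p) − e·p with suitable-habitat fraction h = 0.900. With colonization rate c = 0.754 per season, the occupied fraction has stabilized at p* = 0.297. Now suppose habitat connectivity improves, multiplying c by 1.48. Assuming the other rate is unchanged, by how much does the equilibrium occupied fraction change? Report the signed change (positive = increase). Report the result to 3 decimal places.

0.196

Balance c(h−p*) = e gives e = 0.754×(0.9 − 0.29700) = 0.45466.
New p* = 0.9 − e/c = 0.9 − 0.45466/1.11592 = 0.49257.
Δp* = 0.49257 − 0.29700 = +0.19557.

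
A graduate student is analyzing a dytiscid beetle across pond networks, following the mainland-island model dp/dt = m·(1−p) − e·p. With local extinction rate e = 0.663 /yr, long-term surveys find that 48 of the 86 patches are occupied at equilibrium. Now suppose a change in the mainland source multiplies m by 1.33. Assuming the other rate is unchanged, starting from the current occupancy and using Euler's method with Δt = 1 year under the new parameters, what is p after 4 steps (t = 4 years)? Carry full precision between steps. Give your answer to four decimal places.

Observed p* = 48/86 = 0.55814.
Balance m(1−p*) = e·p* gives m = e·p*/(1−p*) = 0.663×0.55814/0.44186 = 0.83747.
Starting from p₀ = 0.55814; update p ← p + (dp/dt)·Δt with the new parameters.
t = 1: p = 0.55814 + (+0.12212) = 0.68025
t = 2: p = 0.68025 + (-0.09486) = 0.58539
t = 3: p = 0.58539 + (+0.07369) = 0.65909
t = 4: p = 0.65909 + (-0.05725) = 0.60184

0.6018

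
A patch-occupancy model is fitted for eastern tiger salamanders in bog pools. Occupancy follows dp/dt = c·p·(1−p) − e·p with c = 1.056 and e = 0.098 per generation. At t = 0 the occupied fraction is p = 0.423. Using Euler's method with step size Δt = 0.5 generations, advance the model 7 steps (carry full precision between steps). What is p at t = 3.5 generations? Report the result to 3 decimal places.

Update rule: p ← p + [c·p·(1−p) − e·p]·Δt with Δt = 0.5.
p: 0.42300 → 0.53114  (Δp = +0.10814)
p: 0.53114 → 0.63660  (Δp = +0.10546)
p: 0.63660 → 0.72756  (Δp = +0.09095)
p: 0.72756 → 0.79657  (Δp = +0.06901)
p: 0.79657 → 0.84310  (Δp = +0.04653)
p: 0.84310 → 0.87163  (Δp = +0.02853)
p: 0.87163 → 0.88800  (Δp = +0.01637)

0.888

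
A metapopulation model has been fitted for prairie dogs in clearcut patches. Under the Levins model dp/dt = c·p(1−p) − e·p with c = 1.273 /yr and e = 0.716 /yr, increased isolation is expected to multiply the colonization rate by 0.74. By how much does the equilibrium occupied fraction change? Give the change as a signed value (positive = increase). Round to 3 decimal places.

-0.198

Before: p* = 1 − 0.716/1.273 = 0.4375.
After the change, c = 0.94202, e = 0.716, so p* = 1 − 0.716/0.94202 = 0.2399.
Δp* = 0.2399 − 0.4375 = -0.1976.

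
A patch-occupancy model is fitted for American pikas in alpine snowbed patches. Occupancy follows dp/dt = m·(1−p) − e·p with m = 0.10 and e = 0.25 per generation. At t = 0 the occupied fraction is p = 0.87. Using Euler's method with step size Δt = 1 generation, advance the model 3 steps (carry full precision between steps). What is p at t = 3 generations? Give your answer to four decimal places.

Update rule: p ← p + [m·(1−p) − e·p]·Δt with Δt = 1.
step 1: Δp = -0.20450, p = 0.66550
step 2: Δp = -0.13292, p = 0.53258
step 3: Δp = -0.08640, p = 0.44617

0.4462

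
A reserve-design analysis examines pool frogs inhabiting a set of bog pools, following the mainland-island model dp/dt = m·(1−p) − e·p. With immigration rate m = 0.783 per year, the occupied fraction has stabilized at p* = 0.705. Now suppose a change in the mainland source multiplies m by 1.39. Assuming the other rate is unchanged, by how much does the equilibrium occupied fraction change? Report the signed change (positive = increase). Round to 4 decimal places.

0.0636

Balance m(1−p*) = e·p* gives e = m(1−p*)/p* = 0.783×0.29500/0.70500 = 0.32764.
New p* = m/(m+e) = 1.08837/(1.08837+0.32764) = 0.76862.
Δp* = 0.76862 − 0.70500 = +0.06362.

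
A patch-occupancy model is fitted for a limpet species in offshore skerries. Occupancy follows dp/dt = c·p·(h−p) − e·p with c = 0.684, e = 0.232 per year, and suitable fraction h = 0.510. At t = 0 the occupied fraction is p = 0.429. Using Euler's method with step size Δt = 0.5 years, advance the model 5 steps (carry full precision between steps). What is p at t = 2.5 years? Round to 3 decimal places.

Update rule: p ← p + [c·p·(h−p) − e·p]·Δt with Δt = 0.5.
p: 0.42900 → 0.39112  (Δp = -0.03788)
p: 0.39112 → 0.36165  (Δp = -0.02947)
p: 0.36165 → 0.33805  (Δp = -0.02360)
p: 0.33805 → 0.31871  (Δp = -0.01933)
p: 0.31871 → 0.30259  (Δp = -0.01612)

0.303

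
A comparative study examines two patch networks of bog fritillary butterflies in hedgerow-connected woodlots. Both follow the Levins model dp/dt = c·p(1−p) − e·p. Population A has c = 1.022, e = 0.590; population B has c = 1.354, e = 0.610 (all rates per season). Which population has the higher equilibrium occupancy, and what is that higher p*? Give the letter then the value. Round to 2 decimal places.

B, 0.55

A: p*_A = 1 − 0.590/1.022 = 0.4227.
B: p*_B = 1 − 0.610/1.354 = 0.5495.
B is higher at 0.5495.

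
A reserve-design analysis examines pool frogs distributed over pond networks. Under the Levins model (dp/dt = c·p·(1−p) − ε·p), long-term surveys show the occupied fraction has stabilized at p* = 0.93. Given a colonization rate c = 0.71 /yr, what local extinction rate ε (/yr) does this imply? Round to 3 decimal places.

At equilibrium c(1−p*) = ε.
ε = 0.71 × (1 − 0.93) = 0.71 × 0.0700 = 0.0497.

0.050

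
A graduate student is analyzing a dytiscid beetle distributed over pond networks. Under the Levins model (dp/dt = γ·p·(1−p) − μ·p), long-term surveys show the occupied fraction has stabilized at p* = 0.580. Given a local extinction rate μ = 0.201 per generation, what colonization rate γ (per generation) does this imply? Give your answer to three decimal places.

0.479

At equilibrium γ(1−p*) = μ, so γ = μ/(1−p*).
γ = 0.201/(1 − 0.580) = 0.201/0.4200 = 0.4786.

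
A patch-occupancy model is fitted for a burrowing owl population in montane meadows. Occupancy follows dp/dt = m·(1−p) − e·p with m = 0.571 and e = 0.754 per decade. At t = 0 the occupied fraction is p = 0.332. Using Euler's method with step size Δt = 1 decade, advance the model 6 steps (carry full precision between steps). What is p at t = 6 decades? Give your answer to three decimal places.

Update rule: p ← p + [m·(1−p) − e·p]·Δt with Δt = 1.
p: 0.33200 → 0.46310  (Δp = +0.13110)
p: 0.46310 → 0.42049  (Δp = -0.04261)
p: 0.42049 → 0.43434  (Δp = +0.01385)
p: 0.43434 → 0.42984  (Δp = -0.00450)
p: 0.42984 → 0.43130  (Δp = +0.00146)
p: 0.43130 → 0.43083  (Δp = -0.00048)

0.431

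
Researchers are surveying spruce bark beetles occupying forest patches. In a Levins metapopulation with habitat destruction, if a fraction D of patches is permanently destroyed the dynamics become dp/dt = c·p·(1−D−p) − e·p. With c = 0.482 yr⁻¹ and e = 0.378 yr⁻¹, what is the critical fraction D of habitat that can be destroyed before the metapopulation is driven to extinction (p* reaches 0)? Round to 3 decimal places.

The nontrivial equilibrium is p* = (1−D) − e/c; extinction occurs when this hits zero.
So D_crit = 1 − e/c = 1 − 0.378/0.482 = 1 − 0.7842 = 0.2158.
This equals the undisturbed p*, a classic result of Lande's extension.

0.216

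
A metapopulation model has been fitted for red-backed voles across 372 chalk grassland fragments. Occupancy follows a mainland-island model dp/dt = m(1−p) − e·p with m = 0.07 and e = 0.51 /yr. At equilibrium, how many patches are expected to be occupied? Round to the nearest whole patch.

45

p* = m/(m+e) = 0.07/0.5800 = 0.1207.
Expected occupied patches = N × p* = 372 × 0.1207 = 44.90 ≈ 45.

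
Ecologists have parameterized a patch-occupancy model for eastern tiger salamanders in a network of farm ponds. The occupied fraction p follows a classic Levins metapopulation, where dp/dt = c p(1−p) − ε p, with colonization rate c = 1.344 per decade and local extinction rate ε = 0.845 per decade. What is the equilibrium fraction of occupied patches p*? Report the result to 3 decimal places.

Setting dp/dt = 0 and dividing through by p* gives c·(1−p*) = ε.
So p* = 1 − ε/c = 1 − 0.845/1.344 = 1 − 0.6287 = 0.3713.

0.371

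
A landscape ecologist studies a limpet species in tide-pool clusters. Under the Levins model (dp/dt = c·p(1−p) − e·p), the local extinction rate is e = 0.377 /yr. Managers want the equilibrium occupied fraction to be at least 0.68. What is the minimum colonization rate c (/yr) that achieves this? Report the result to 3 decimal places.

p* = 1 − e/c ≥ 0.68 requires e/c ≤ 0.3200, i.e. c ≥ e/0.3200.
c_min = 0.377/0.3200 = 1.1781.

1.178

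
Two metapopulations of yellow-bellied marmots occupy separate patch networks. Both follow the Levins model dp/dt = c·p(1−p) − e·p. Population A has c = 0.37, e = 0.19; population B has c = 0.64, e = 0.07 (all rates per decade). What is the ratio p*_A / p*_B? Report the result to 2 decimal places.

0.55

A: p*_A = 1 − 0.19/0.37 = 0.4865.
B: p*_B = 1 − 0.07/0.64 = 0.8906.
p*_A / p*_B = 0.4865/0.8906 = 0.5462.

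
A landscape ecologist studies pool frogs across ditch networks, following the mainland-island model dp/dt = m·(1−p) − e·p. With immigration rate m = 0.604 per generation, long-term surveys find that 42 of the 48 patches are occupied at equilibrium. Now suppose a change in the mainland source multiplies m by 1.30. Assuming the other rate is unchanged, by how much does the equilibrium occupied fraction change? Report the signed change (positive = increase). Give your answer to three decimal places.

0.026

Observed p* = 42/48 = 0.87500.
Balance m(1−p*) = e·p* gives e = m(1−p*)/p* = 0.604×0.12500/0.87500 = 0.08629.
New p* = m/(m+e) = 0.78520/(0.78520+0.08629) = 0.90099.
Δp* = 0.90099 − 0.87500 = +0.02599.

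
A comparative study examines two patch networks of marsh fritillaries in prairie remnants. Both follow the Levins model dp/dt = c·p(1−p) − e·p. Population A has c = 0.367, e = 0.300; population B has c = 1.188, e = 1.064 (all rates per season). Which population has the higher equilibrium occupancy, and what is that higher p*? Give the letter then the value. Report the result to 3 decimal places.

A: p*_A = 1 − 0.300/0.367 = 0.1826.
B: p*_B = 1 − 1.064/1.188 = 0.1044.
A is higher at 0.1826.

A, 0.183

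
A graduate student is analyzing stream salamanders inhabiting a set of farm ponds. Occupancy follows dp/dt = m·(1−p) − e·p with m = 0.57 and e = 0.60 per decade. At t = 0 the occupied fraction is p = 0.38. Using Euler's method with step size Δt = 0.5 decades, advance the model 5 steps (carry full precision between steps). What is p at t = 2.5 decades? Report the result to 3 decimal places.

Update rule: p ← p + [m·(1−p) − e·p]·Δt with Δt = 0.5.
  1  |  dp/dt·Δt = +0.062700  |  p_1 = 0.442700
  2  |  dp/dt·Δt = +0.026021  |  p_2 = 0.468720
  3  |  dp/dt·Δt = +0.010799  |  p_3 = 0.479519
  4  |  dp/dt·Δt = +0.004481  |  p_4 = 0.484000
  5  |  dp/dt·Δt = +0.001860  |  p_5 = 0.485860

0.486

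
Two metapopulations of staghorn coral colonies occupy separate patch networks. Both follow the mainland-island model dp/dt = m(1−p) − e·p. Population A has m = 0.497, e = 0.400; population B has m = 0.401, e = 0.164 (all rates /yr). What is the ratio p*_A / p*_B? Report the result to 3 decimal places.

A: p*_A = m/(m+e) = 0.497/0.8970 = 0.5541.
B: p*_B = 0.401/0.5650 = 0.7097.
p*_A / p*_B = 0.5541/0.7097 = 0.7807.

0.781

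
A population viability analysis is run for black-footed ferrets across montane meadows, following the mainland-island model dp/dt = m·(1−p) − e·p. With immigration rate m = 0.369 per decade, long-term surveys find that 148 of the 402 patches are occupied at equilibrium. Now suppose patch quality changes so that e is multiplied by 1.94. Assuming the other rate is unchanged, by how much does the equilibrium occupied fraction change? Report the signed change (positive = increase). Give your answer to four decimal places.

Observed p* = 148/402 = 0.36816.
Balance m(1−p*) = e·p* gives e = m(1−p*)/p* = 0.369×0.63184/0.36816 = 0.63328.
New p* = m/(m+e) = 0.36900/(0.36900+1.22856) = 0.23098.
Δp* = 0.23098 − 0.36816 = -0.13718.

-0.1372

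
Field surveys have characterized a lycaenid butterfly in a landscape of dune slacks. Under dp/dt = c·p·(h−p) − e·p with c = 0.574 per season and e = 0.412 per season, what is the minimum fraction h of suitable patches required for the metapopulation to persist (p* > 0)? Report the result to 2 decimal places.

0.72

p* = h − e/c is positive only when h > e/c.
h_min = e/c = 0.412/0.574 = 0.7178.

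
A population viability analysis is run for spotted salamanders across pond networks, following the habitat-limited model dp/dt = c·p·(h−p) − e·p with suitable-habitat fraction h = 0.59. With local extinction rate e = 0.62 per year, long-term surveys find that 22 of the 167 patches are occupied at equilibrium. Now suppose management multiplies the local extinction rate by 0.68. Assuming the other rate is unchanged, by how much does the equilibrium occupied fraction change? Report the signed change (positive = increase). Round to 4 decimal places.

0.1466

Observed p* = 22/167 = 0.13174.
Balance c(h−p*) = e gives c = e/(0.59 − 0.13174) = 0.62/0.45826 = 1.35294.
New p* = 0.59 − e/c = 0.59 − 0.42160/1.35294 = 0.27838.
Δp* = 0.27838 − 0.13174 = +0.14664.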